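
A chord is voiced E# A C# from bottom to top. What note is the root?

A

E#, A, C# are the tones of an A augmented triad (A–C#–E#), making A the root.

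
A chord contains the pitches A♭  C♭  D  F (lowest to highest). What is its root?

The distinct letter names are Ab, Cb, D, F. Arranged as a stack of thirds they read D–F–Ab–Cb, so D is the root (a D diminished seventh chord).

D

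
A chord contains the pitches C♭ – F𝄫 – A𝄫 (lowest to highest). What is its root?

Cb, Fbb, Abb are the tones of an Fbb augmented triad (Fbb–Abb–Cb), making Fbb the root.

Fbb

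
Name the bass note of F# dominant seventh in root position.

F#

The root of F# dominant seventh (F#–A#–C#–E) is F#; that is the bass in root position.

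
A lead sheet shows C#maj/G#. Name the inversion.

second inversion

C#maj/G# means C# major with G# in the bass. G# is the fifth of C# major (C#–E#–G#), so this is second inversion.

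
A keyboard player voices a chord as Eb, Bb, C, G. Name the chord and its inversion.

C minor seventh, first inversion

The pitch classes Eb, Bb, C, G arrange in thirds as C–Eb–G–Bb: a C minor seventh chord.
The lowest note is Eb, the third of the chord, so this is first inversion (figured bass 6/5).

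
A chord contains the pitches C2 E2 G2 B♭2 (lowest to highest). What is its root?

C

Reordering C, E, G, Bb into stacked thirds gives C–E–G–Bb; the bottom of that stack, C, is the root.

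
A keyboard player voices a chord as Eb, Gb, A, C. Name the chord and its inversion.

The distinct note names are Eb, Gb, A, C. Stacked in thirds they read A–C–Eb–Gb, which is a diminished seventh chord on A.
The lowest note is Eb, the fifth of the chord, so this is second inversion (figured bass 4/3).

A diminished seventh, second inversion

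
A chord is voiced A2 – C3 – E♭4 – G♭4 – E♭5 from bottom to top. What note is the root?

A, C, Eb, Gb are the tones of an A diminished seventh chord (A–C–Eb–Gb), making A the root.

A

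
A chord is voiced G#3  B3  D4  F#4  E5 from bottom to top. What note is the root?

Reordering G#, B, D, F#, E into stacked thirds gives E–G#–B–D–F#; the bottom of that stack, E, is the root.

E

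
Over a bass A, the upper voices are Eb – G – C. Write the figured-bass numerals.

7

The notes A, Eb, G, C stack in thirds as A–C–Eb–G — an A half-diminished seventh chord. The bass A is the root, so this is root position: figured 7.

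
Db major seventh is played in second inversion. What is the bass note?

The fifth of Db major seventh (Db–F–Ab–C) is Ab; that is the bass in second inversion.

Ab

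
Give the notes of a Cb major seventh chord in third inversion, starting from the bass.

Spelling Cb major seventh: Cb–Eb–Gb–Bb. In third inversion the seventh is bass, giving Bb, Cb, Eb, Gb from the bottom.

Bb, Cb, Eb, Gb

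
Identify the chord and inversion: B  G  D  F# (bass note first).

G major seventh, first inversion

The pitch classes B, G, D, F# arrange in thirds as G–B–D–F#: a G major seventh chord.
The lowest note is B, the third of the chord, so this is first inversion (figured bass 6/5).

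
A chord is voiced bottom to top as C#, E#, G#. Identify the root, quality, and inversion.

Reducing to letter names: C#, E#, G#. These stack in thirds as C#–E#–G# — a C# major triad.
C# is the root of C# major; root in the bass means root position (figured bass 5/3).

C# major, root position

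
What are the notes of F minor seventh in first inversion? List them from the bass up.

Ab, C, Eb, F

F minor seventh is F–Ab–C–Eb. First inversion puts the third (Ab) in the bass, with the remaining tones above: Ab, C, Eb, F.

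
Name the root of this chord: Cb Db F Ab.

Db

The distinct letter names are Cb, Db, F, Ab. Arranged as a stack of thirds they read Db–F–Ab–Cb, so Db is the root (a Db dominant seventh chord).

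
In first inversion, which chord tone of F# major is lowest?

A#

The third of F# major (F#–A#–C#) is A#; that is the bass in first inversion.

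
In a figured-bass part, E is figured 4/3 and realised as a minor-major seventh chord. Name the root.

The figures 4/3 mean the fifth of the chord is in the bass. If E is the fifth of a minor-major seventh chord, the root is A (chord tones A–C–E–G#).

A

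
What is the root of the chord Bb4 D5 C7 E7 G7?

C

The distinct letter names are Bb, D, C, E, G. Arranged as a stack of thirds they read C–E–G–Bb–D, so C is the root (a C dominant ninth chord).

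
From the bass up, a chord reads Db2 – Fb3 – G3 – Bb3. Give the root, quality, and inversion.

The distinct note names are Db, Fb, G, Bb. Stacked in thirds they read G–Bb–Db–Fb, which is a diminished seventh chord on G.
The lowest note is Db, the fifth of the chord, so this is second inversion (figured bass 4/3).

G diminished seventh, second inversion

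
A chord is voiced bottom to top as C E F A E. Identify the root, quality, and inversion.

F major seventh, second inversion

The pitch classes C, E, F, A arrange in thirds as F–A–C–E: an F major seventh chord.
C is the fifth of F major seventh; fifth in the bass means second inversion (figured bass 4/3).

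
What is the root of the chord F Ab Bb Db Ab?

Bb

The distinct letter names are F, Ab, Bb, Db. Arranged as a stack of thirds they read Bb–Db–F–Ab, so Bb is the root (a Bb minor seventh chord).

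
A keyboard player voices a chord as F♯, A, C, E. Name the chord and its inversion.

Reducing to letter names: F#, A, C, E. These stack in thirds as F#–A–C–E — an F# half-diminished seventh chord.
The lowest note is F#, the root of the chord, so this is root position (figured bass 7).

F# half-diminished seventh, root position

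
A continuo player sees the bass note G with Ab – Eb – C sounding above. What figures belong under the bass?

The notes G, Ab, Eb, C stack in thirds as Ab–C–Eb–G — an Ab major seventh chord. The bass G is the seventh, so this is third inversion: figured 4/2.

4/2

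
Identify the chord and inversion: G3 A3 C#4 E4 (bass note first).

A dominant seventh, third inversion

Reducing to letter names: G, A, C#, E. These stack in thirds as A–C#–E–G — an A dominant seventh chord.
With the seventh (G) in the bass, the chord is in third inversion (figured bass 4/2).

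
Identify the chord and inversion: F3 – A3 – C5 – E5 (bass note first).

F major seventh, root position

The distinct note names are F, A, C, E. Stacked in thirds they read F–A–C–E, which is a major seventh chord on F.
F is the root of F major seventh; root in the bass means root position (figured bass 7).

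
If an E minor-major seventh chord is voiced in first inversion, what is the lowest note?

G

In first inversion the third is lowest. For E minor-major seventh (E–G–B–D#) that is G.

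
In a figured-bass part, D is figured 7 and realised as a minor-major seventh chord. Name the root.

D

The figures 7 mean the root of the chord is in the bass. If D is the root of a minor-major seventh chord, the root is D (chord tones D–F–A–C#).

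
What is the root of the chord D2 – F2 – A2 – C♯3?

Reordering D, F, A, C# into stacked thirds gives D–F–A–C#; the bottom of that stack, D, is the root.

D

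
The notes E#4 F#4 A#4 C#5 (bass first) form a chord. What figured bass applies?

4/2

The notes E#, F#, A#, C# stack in thirds as F#–A#–C#–E# — an F# major seventh chord. The bass E# is the seventh, so this is third inversion: figured 4/2.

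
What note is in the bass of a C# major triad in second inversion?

In second inversion the fifth is lowest. For C# major (C#–E#–G#) that is G#.

G#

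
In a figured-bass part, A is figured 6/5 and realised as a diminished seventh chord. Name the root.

The figures 6/5 mean the third of the chord is in the bass. If A is the third of a diminished seventh chord, the root is F# (chord tones F#–A–C–Eb).

F#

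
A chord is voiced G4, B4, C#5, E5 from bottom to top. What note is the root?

C#

G, B, C#, E are the tones of a C# half-diminished seventh chord (C#–E–G–B), making C# the root.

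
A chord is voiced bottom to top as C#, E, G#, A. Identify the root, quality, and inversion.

A major seventh, first inversion

Reducing to letter names: C#, E, G#, A. These stack in thirds as A–C#–E–G# — an A major seventh chord.
The lowest note is C#, the third of the chord, so this is first inversion (figured bass 6/5).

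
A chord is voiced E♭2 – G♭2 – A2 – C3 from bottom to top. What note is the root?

The distinct letter names are Eb, Gb, A, C. Arranged as a stack of thirds they read A–C–Eb–Gb, so A is the root (an A diminished seventh chord).

A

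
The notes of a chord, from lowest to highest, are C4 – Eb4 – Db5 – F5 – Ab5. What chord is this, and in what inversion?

The distinct note names are C, Eb, Db, F, Ab. Stacked in thirds they read Db–F–Ab–C–Eb, which is a major ninth chord on Db.
The lowest note is C, the seventh of the chord, so this is third inversion.

Db major ninth, third inversion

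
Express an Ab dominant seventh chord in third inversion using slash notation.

Ab7/Gb

Third inversion of Ab dominant seventh has the seventh (Gb) in the bass. As a slash chord: Ab7/Gb.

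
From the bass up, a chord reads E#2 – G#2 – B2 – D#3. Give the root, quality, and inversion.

E# half-diminished seventh, root position

Reducing to letter names: E#, G#, B, D#. These stack in thirds as E#–G#–B–D# — an E# half-diminished seventh chord.
With the root (E#) in the bass, the chord is in root position (figured bass 7).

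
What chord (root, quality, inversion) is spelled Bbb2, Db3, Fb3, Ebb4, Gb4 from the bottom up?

Reducing to letter names: Bbb, Db, Fb, Ebb, Gb. These stack in thirds as Ebb–Gb–Bbb–Db–Fb — an Ebb major ninth chord.
Bbb is the fifth of Ebb major ninth; fifth in the bass means second inversion.

Ebb major ninth, second inversion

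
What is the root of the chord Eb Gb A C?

A

Reordering Eb, Gb, A, C into stacked thirds gives A–C–Eb–Gb; the bottom of that stack, A, is the root.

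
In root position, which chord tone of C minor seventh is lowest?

C

The root of C minor seventh (C–Eb–G–Bb) is C; that is the bass in root position.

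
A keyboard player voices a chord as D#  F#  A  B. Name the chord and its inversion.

The pitch classes D#, F#, A, B arrange in thirds as B–D#–F#–A: a B dominant seventh chord.
The lowest note is D#, the third of the chord, so this is first inversion (figured bass 6/5).

B dominant seventh, first inversion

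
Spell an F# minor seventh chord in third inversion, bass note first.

E, F#, A, C#

F# minor seventh is F#–A–C#–E. Third inversion puts the seventh (E) in the bass, with the remaining tones above: E, F#, A, C#.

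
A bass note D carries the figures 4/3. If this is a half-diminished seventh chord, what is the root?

The figures 4/3 mean the fifth of the chord is in the bass. If D is the fifth of a half-diminished seventh chord, the root is G# (chord tones G#–B–D–F#).

G#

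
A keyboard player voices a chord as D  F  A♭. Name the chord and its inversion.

Reducing to letter names: D, F, Ab. These stack in thirds as D–F–Ab — a D diminished triad.
With the root (D) in the bass, the chord is in root position (figured bass 5/3).

D diminished, root position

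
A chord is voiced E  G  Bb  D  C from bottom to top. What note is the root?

The distinct letter names are E, G, Bb, D, C. Arranged as a stack of thirds they read C–E–G–Bb–D, so C is the root (a C dominant ninth chord).

C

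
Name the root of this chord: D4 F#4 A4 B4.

B

D, F#, A, B are the tones of a B minor seventh chord (B–D–F#–A), making B the root.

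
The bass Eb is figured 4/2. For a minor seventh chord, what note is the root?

The figures 4/2 mean the seventh of the chord is in the bass. If Eb is the seventh of a minor seventh chord, the root is F (chord tones F–Ab–C–Eb).

F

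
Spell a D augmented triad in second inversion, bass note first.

D augmented is D–F#–A#. Second inversion puts the fifth (A#) in the bass, with the remaining tones above: A#, D, F#.

A#, D, F#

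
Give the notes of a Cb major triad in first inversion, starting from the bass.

Eb, Gb, Cb

Cb major is Cb–Eb–Gb. First inversion puts the third (Eb) in the bass, with the remaining tones above: Eb, Gb, Cb.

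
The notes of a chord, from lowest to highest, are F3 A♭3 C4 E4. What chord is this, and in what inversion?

Reducing to letter names: F, Ab, C, E. These stack in thirds as F–Ab–C–E — an F minor-major seventh chord.
F is the root of F minor-major seventh; root in the bass means root position (figured bass 7).

F minor-major seventh, root position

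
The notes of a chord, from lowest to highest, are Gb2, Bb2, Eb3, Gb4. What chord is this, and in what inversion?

Reducing to letter names: Gb, Bb, Eb. These stack in thirds as Eb–Gb–Bb — an Eb minor triad.
With the third (Gb) in the bass, the chord is in first inversion (figured bass 6).

Eb minor, first inversion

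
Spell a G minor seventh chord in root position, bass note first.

G, Bb, D, F

G minor seventh is G–Bb–D–F. Root position puts the root (G) in the bass, with the remaining tones above: G, Bb, D, F.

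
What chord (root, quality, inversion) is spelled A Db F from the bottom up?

The pitch classes A, Db, F arrange in thirds as Db–F–A: a Db augmented triad.
With the fifth (A) in the bass, the chord is in second inversion (figured bass 6/4).

Db augmented, second inversion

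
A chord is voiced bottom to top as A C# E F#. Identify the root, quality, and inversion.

The pitch classes A, C#, E, F# arrange in thirds as F#–A–C#–E: an F# minor seventh chord.
A is the third of F# minor seventh; third in the bass means first inversion (figured bass 6/5).

F# minor seventh, first inversion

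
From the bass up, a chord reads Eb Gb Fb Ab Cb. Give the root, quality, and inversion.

Fb major ninth, third inversion

The pitch classes Eb, Gb, Fb, Ab, Cb arrange in thirds as Fb–Ab–Cb–Eb–Gb: an Fb major ninth chord.
Eb is the seventh of Fb major ninth; seventh in the bass means third inversion.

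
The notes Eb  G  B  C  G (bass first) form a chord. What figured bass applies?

6/5

The notes Eb, G, B, C stack in thirds as C–Eb–G–B — a C minor-major seventh chord. The bass Eb is the third, so this is first inversion: figured 6/5.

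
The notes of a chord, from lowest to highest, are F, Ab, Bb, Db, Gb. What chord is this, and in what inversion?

Gb major ninth, third inversion

Reducing to letter names: F, Ab, Bb, Db, Gb. These stack in thirds as Gb–Bb–Db–F–Ab — a Gb major ninth chord.
With the seventh (F) in the bass, the chord is in third inversion.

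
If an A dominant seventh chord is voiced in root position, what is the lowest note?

A dominant seventh is A–C#–E–G. Root position places the root in the bass: A.

A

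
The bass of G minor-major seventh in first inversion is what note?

Bb

G minor-major seventh is G–Bb–D–F#. First inversion places the third in the bass: Bb.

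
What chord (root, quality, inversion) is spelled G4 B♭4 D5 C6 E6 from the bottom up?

C dominant ninth, second inversion

Reducing to letter names: G, Bb, D, C, E. These stack in thirds as C–E–G–Bb–D — a C dominant ninth chord.
G is the fifth of C dominant ninth; fifth in the bass means second inversion.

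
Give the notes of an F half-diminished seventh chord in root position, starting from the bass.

F, Ab, Cb, Eb

The chord tones are F–Ab–Cb–Eb. With the root (F) lowest for root position: F, Ab, Cb, Eb.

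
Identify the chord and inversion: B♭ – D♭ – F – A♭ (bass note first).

Bb minor seventh, root position

The pitch classes Bb, Db, F, Ab arrange in thirds as Bb–Db–F–Ab: a Bb minor seventh chord.
Bb is the root of Bb minor seventh; root in the bass means root position (figured bass 7).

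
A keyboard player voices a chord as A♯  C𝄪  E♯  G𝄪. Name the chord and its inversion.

A# major seventh, root position

The distinct note names are A#, C##, E#, G##. Stacked in thirds they read A#–C##–E#–G##, which is a major seventh chord on A#.
The lowest note is A#, the root of the chord, so this is root position (figured bass 7).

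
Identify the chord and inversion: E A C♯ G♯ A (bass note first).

The pitch classes E, A, C#, G# arrange in thirds as A–C#–E–G#: an A major seventh chord.
With the fifth (E) in the bass, the chord is in second inversion (figured bass 4/3).

A major seventh, second inversion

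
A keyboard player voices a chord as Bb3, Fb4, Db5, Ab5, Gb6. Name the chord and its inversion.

Gb dominant ninth, first inversion

The distinct note names are Bb, Fb, Db, Ab, Gb. Stacked in thirds they read Gb–Bb–Db–Fb–Ab, which is a dominant ninth chord on Gb.
Bb is the third of Gb dominant ninth; third in the bass means first inversion.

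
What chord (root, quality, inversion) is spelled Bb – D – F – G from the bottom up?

The distinct note names are Bb, D, F, G. Stacked in thirds they read G–Bb–D–F, which is a minor seventh chord on G.
The lowest note is Bb, the third of the chord, so this is first inversion (figured bass 6/5).

G minor seventh, first inversion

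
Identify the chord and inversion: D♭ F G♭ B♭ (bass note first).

The distinct note names are Db, F, Gb, Bb. Stacked in thirds they read Gb–Bb–Db–F, which is a major seventh chord on Gb.
Db is the fifth of Gb major seventh; fifth in the bass means second inversion (figured bass 4/3).

Gb major seventh, second inversion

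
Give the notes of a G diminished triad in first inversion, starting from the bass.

Bb, Db, G

Spelling G diminished: G–Bb–Db. In first inversion the third is bass, giving Bb, Db, G from the bottom.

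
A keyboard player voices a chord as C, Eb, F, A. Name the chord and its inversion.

The distinct note names are C, Eb, F, A. Stacked in thirds they read F–A–C–Eb, which is a dominant seventh chord on F.
With the fifth (C) in the bass, the chord is in second inversion (figured bass 4/3).

F dominant seventh, second inversion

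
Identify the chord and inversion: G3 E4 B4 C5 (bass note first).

The pitch classes G, E, B, C arrange in thirds as C–E–G–B: a C major seventh chord.
G is the fifth of C major seventh; fifth in the bass means second inversion (figured bass 4/3).

C major seventh, second inversion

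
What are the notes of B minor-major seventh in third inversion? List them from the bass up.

A#, B, D, F#

Spelling B minor-major seventh: B–D–F#–A#. In third inversion the seventh is bass, giving A#, B, D, F# from the bottom.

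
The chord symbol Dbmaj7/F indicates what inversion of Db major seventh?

Dbmaj7/F means Db major seventh with F in the bass. F is the third of Db major seventh (Db–F–Ab–C), so this is first inversion.

first inversion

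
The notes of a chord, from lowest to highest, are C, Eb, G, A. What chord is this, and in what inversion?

The distinct note names are C, Eb, G, A. Stacked in thirds they read A–C–Eb–G, which is a half-diminished seventh chord on A.
The lowest note is C, the third of the chord, so this is first inversion (figured bass 6/5).

A half-diminished seventh, first inversion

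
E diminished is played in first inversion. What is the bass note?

G

E diminished is E–G–Bb. First inversion places the third in the bass: G.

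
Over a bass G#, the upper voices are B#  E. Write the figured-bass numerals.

6

The notes G#, B#, E stack in thirds as E–G#–B# — an E augmented triad. The bass G# is the third, so this is first inversion: figured 6.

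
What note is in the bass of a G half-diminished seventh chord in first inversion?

Bb

In first inversion the third is lowest. For G half-diminished seventh (G–Bb–Db–F) that is Bb.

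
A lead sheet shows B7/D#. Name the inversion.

B7/D# means B dominant seventh with D# in the bass. D# is the third of B dominant seventh (B–D#–F#–A), so this is first inversion.

first inversion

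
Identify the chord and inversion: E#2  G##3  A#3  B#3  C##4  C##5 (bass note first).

A# major ninth, second inversion

The distinct note names are E#, G##, A#, B#, C##. Stacked in thirds they read A#–C##–E#–G##–B#, which is a major ninth chord on A#.
E# is the fifth of A# major ninth; fifth in the bass means second inversion.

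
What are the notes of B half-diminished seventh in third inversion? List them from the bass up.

A, B, D, F

Spelling B half-diminished seventh: B–D–F–A. In third inversion the seventh is bass, giving A, B, D, F from the bottom.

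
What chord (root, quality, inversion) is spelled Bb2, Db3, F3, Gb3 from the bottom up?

Reducing to letter names: Bb, Db, F, Gb. These stack in thirds as Gb–Bb–Db–F — a Gb major seventh chord.
With the third (Bb) in the bass, the chord is in first inversion (figured bass 6/5).

Gb major seventh, first inversion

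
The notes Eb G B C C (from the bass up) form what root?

C

The distinct letter names are Eb, G, B, C. Arranged as a stack of thirds they read C–Eb–G–B, so C is the root (a C minor-major seventh chord).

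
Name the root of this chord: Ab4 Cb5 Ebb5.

Reordering Ab, Cb, Ebb into stacked thirds gives Ab–Cb–Ebb; the bottom of that stack, Ab, is the root.

Ab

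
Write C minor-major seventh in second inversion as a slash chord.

Cm(maj7)/G

Second inversion of C minor-major seventh has the fifth (G) in the bass. As a slash chord: Cm(maj7)/G.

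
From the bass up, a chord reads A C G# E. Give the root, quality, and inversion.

Reducing to letter names: A, C, G#, E. These stack in thirds as A–C–E–G# — an A minor-major seventh chord.
A is the root of A minor-major seventh; root in the bass means root position (figured bass 7).

A minor-major seventh, root position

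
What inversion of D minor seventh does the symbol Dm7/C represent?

Dm7/C means D minor seventh with C in the bass. C is the seventh of D minor seventh (D–F–A–C), so this is third inversion.

third inversion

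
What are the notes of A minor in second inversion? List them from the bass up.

E, A, C

Spelling A minor: A–C–E. In second inversion the fifth is bass, giving E, A, C from the bottom.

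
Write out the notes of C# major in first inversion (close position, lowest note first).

E#, G#, C#

Spelling C# major: C#–E#–G#. In first inversion the third is bass, giving E#, G#, C# from the bottom.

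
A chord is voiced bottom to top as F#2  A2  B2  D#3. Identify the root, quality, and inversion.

B dominant seventh, second inversion

Reducing to letter names: F#, A, B, D#. These stack in thirds as B–D#–F#–A — a B dominant seventh chord.
With the fifth (F#) in the bass, the chord is in second inversion (figured bass 4/3).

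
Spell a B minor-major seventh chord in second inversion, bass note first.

The chord tones are B–D–F#–A#. With the fifth (F#) lowest for second inversion: F#, A#, B, D.

F#, A#, B, D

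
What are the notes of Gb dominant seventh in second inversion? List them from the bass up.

Db, Fb, Gb, Bb

Gb dominant seventh is Gb–Bb–Db–Fb. Second inversion puts the fifth (Db) in the bass, with the remaining tones above: Db, Fb, Gb, Bb.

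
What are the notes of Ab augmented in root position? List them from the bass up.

Ab, C, E

The chord tones are Ab–C–E. With the root (Ab) lowest for root position: Ab, C, E.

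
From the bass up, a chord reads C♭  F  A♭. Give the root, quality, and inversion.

The distinct note names are Cb, F, Ab. Stacked in thirds they read F–Ab–Cb, which is a diminished triad on F.
Cb is the fifth of F diminished; fifth in the bass means second inversion (figured bass 6/4).

F diminished, second inversion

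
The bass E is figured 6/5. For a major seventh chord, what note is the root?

C

The figures 6/5 mean the third of the chord is in the bass. If E is the third of a major seventh chord, the root is C (chord tones C–E–G–B).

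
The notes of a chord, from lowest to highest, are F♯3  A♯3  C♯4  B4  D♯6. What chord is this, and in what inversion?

B major ninth, second inversion

The pitch classes F#, A#, C#, B, D# arrange in thirds as B–D#–F#–A#–C#: a B major ninth chord.
F# is the fifth of B major ninth; fifth in the bass means second inversion.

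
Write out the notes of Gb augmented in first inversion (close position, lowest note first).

The chord tones are Gb–Bb–D. With the third (Bb) lowest for first inversion: Bb, D, Gb.

Bb, D, Gb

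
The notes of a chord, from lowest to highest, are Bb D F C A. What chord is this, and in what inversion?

Bb major ninth, root position

Reducing to letter names: Bb, D, F, C, A. These stack in thirds as Bb–D–F–A–C — a Bb major ninth chord.
The lowest note is Bb, the root of the chord, so this is root position.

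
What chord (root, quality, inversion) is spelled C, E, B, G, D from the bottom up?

The distinct note names are C, E, B, G, D. Stacked in thirds they read C–E–G–B–D, which is a major ninth chord on C.
The lowest note is C, the root of the chord, so this is root position.

C major ninth, root position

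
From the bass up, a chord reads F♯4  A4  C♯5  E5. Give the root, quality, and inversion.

F# minor seventh, root position

The pitch classes F#, A, C#, E arrange in thirds as F#–A–C#–E: an F# minor seventh chord.
F# is the root of F# minor seventh; root in the bass means root position (figured bass 7).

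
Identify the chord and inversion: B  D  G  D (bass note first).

G major, first inversion

Reducing to letter names: B, D, G. These stack in thirds as G–B–D — a G major triad.
With the third (B) in the bass, the chord is in first inversion (figured bass 6).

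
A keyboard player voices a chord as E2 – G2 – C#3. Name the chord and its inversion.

C# diminished, first inversion

The pitch classes E, G, C# arrange in thirds as C#–E–G: a C# diminished triad.
With the third (E) in the bass, the chord is in first inversion (figured bass 6).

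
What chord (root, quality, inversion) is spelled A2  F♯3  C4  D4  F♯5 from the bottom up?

Reducing to letter names: A, F#, C, D. These stack in thirds as D–F#–A–C — a D dominant seventh chord.
With the fifth (A) in the bass, the chord is in second inversion (figured bass 4/3).

D dominant seventh, second inversion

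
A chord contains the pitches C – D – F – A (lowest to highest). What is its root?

D

C, D, F, A are the tones of a D minor seventh chord (D–F–A–C), making D the root.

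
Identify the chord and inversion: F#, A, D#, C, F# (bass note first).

The distinct note names are F#, A, D#, C. Stacked in thirds they read D#–F#–A–C, which is a diminished seventh chord on D#.
The lowest note is F#, the third of the chord, so this is first inversion (figured bass 6/5).

D# diminished seventh, first inversion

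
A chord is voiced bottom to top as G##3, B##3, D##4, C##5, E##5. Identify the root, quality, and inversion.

Reducing to letter names: G##, B##, D##, C##, E##. These stack in thirds as C##–E##–G##–B##–D## — a C## major ninth chord.
The lowest note is G##, the fifth of the chord, so this is second inversion.

C## major ninth, second inversion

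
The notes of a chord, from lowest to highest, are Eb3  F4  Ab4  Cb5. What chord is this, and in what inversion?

The distinct note names are Eb, F, Ab, Cb. Stacked in thirds they read F–Ab–Cb–Eb, which is a half-diminished seventh chord on F.
Eb is the seventh of F half-diminished seventh; seventh in the bass means third inversion (figured bass 4/2).

F half-diminished seventh, third inversion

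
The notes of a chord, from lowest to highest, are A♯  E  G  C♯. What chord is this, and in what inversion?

The pitch classes A#, E, G, C# arrange in thirds as A#–C#–E–G: an A# diminished seventh chord.
With the root (A#) in the bass, the chord is in root position (figured bass 7).

A# diminished seventh, root position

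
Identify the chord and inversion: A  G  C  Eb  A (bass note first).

The pitch classes A, G, C, Eb arrange in thirds as A–C–Eb–G: an A half-diminished seventh chord.
The lowest note is A, the root of the chord, so this is root position (figured bass 7).

A half-diminished seventh, root position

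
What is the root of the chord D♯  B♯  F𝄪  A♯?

B#

The distinct letter names are D#, B#, F##, A#. Arranged as a stack of thirds they read B#–D#–F##–A#, so B# is the root (a B# minor seventh chord).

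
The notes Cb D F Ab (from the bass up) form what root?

The distinct letter names are Cb, D, F, Ab. Arranged as a stack of thirds they read D–F–Ab–Cb, so D is the root (a D diminished seventh chord).

D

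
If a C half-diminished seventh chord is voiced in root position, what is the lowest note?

The root of C half-diminished seventh (C–Eb–Gb–Bb) is C; that is the bass in root position.

C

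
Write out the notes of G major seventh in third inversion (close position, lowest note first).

The chord tones are G–B–D–F#. With the seventh (F#) lowest for third inversion: F#, G, B, D.

F#, G, B, D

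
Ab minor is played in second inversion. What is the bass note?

In second inversion the fifth is lowest. For Ab minor (Ab–Cb–Eb) that is Eb.

Eb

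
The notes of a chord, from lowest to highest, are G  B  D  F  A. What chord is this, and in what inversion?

G dominant ninth, root position

The distinct note names are G, B, D, F, A. Stacked in thirds they read G–B–D–F–A, which is a dominant ninth chord on G.
With the root (G) in the bass, the chord is in root position.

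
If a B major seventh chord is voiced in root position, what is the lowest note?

B

B major seventh is B–D#–F#–A#. Root position places the root in the bass: B.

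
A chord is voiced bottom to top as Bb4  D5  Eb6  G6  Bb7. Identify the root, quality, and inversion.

Eb major seventh, second inversion

Reducing to letter names: Bb, D, Eb, G. These stack in thirds as Eb–G–Bb–D — an Eb major seventh chord.
The lowest note is Bb, the fifth of the chord, so this is second inversion (figured bass 4/3).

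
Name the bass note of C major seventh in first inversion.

C major seventh is C–E–G–B. First inversion places the third in the bass: E.

E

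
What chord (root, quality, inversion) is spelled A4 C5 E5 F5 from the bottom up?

Reducing to letter names: A, C, E, F. These stack in thirds as F–A–C–E — an F major seventh chord.
The lowest note is A, the third of the chord, so this is first inversion (figured bass 6/5).

F major seventh, first inversion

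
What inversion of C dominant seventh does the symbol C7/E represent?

first inversion

C7/E means C dominant seventh with E in the bass. E is the third of C dominant seventh (C–E–G–Bb), so this is first inversion.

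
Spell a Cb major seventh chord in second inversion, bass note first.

Gb, Bb, Cb, Eb

Spelling Cb major seventh: Cb–Eb–Gb–Bb. In second inversion the fifth is bass, giving Gb, Bb, Cb, Eb from the bottom.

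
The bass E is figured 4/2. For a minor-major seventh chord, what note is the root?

F

The figures 4/2 mean the seventh of the chord is in the bass. If E is the seventh of a minor-major seventh chord, the root is F (chord tones F–Ab–C–E).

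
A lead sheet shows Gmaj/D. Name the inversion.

second inversion

Gmaj/D means G major with D in the bass. D is the fifth of G major (G–B–D), so this is second inversion.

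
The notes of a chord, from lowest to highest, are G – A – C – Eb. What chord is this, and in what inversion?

The pitch classes G, A, C, Eb arrange in thirds as A–C–Eb–G: an A half-diminished seventh chord.
G is the seventh of A half-diminished seventh; seventh in the bass means third inversion (figured bass 4/2).

A half-diminished seventh, third inversion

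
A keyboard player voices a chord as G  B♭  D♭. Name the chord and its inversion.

G diminished, root position

Reducing to letter names: G, Bb, Db. These stack in thirds as G–Bb–Db — a G diminished triad.
The lowest note is G, the root of the chord, so this is root position (figured bass 5/3).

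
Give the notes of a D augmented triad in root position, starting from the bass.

D, F#, A#

Spelling D augmented: D–F#–A#. In root position the root is bass, giving D, F#, A# from the bottom.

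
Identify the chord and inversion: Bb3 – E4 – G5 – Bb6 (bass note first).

Reducing to letter names: Bb, E, G. These stack in thirds as E–G–Bb — an E diminished triad.
The lowest note is Bb, the fifth of the chord, so this is second inversion (figured bass 6/4).

E diminished, second inversion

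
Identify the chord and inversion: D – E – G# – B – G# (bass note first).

E dominant seventh, third inversion

The pitch classes D, E, G#, B arrange in thirds as E–G#–B–D: an E dominant seventh chord.
The lowest note is D, the seventh of the chord, so this is third inversion (figured bass 4/2).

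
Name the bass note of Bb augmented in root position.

Bb

In root position the root is lowest. For Bb augmented (Bb–D–F#) that is Bb.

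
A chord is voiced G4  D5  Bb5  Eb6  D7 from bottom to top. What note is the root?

Eb

G, D, Bb, Eb are the tones of an Eb major seventh chord (Eb–G–Bb–D), making Eb the root.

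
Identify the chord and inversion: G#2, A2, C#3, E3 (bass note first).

A major seventh, third inversion

The distinct note names are G#, A, C#, E. Stacked in thirds they read A–C#–E–G#, which is a major seventh chord on A.
The lowest note is G#, the seventh of the chord, so this is third inversion (figured bass 4/2).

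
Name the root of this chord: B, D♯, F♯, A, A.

B, D#, F#, A are the tones of a B dominant seventh chord (B–D#–F#–A), making B the root.

B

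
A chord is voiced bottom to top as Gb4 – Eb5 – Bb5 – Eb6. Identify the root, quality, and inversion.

Reducing to letter names: Gb, Eb, Bb. These stack in thirds as Eb–Gb–Bb — an Eb minor triad.
Gb is the third of Eb minor; third in the bass means first inversion (figured bass 6).

Eb minor, first inversion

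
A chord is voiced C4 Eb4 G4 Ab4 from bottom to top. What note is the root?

C, Eb, G, Ab are the tones of an Ab major seventh chord (Ab–C–Eb–G), making Ab the root.

Ab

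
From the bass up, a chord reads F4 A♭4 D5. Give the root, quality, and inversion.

Reducing to letter names: F, Ab, D. These stack in thirds as D–F–Ab — a D diminished triad.
F is the third of D diminished; third in the bass means first inversion (figured bass 6).

D diminished, first inversion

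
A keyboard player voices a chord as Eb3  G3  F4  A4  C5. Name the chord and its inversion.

The pitch classes Eb, G, F, A, C arrange in thirds as F–A–C–Eb–G: an F dominant ninth chord.
With the seventh (Eb) in the bass, the chord is in third inversion.

F dominant ninth, third inversion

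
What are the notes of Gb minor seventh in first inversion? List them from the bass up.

Gb minor seventh is Gb–Bbb–Db–Fb. First inversion puts the third (Bbb) in the bass, with the remaining tones above: Bbb, Db, Fb, Gb.

Bbb, Db, Fb, Gb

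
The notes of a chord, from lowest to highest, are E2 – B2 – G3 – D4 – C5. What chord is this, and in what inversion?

C major ninth, first inversion

The pitch classes E, B, G, D, C arrange in thirds as C–E–G–B–D: a C major ninth chord.
E is the third of C major ninth; third in the bass means first inversion.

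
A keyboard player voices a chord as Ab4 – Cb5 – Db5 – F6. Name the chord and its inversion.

Db dominant seventh, second inversion

The distinct note names are Ab, Cb, Db, F. Stacked in thirds they read Db–F–Ab–Cb, which is a dominant seventh chord on Db.
Ab is the fifth of Db dominant seventh; fifth in the bass means second inversion (figured bass 4/3).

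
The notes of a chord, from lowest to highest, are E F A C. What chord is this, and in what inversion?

F major seventh, third inversion

Reducing to letter names: E, F, A, C. These stack in thirds as F–A–C–E — an F major seventh chord.
E is the seventh of F major seventh; seventh in the bass means third inversion (figured bass 4/2).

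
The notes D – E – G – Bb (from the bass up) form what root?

D, E, G, Bb are the tones of an E half-diminished seventh chord (E–G–Bb–D), making E the root.

E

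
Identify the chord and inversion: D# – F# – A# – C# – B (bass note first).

B major ninth, first inversion

The distinct note names are D#, F#, A#, C#, B. Stacked in thirds they read B–D#–F#–A#–C#, which is a major ninth chord on B.
The lowest note is D#, the third of the chord, so this is first inversion.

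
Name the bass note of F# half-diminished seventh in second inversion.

C

The fifth of F# half-diminished seventh (F#–A–C–E) is C; that is the bass in second inversion.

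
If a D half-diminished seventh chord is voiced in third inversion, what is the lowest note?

C

In third inversion the seventh is lowest. For D half-diminished seventh (D–F–Ab–C) that is C.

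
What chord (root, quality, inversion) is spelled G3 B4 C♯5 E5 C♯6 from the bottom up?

C# half-diminished seventh, second inversion

The distinct note names are G, B, C#, E. Stacked in thirds they read C#–E–G–B, which is a half-diminished seventh chord on C#.
With the fifth (G) in the bass, the chord is in second inversion (figured bass 4/3).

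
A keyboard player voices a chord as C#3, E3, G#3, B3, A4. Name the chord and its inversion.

A major ninth, first inversion

The pitch classes C#, E, G#, B, A arrange in thirds as A–C#–E–G#–B: an A major ninth chord.
C# is the third of A major ninth; third in the bass means first inversion.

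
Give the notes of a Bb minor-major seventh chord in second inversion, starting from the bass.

The chord tones are Bb–Db–F–A. With the fifth (F) lowest for second inversion: F, A, Bb, Db.

F, A, Bb, Db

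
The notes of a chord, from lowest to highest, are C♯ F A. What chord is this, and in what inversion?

F augmented, second inversion

The pitch classes C#, F, A arrange in thirds as F–A–C#: an F augmented triad.
C# is the fifth of F augmented; fifth in the bass means second inversion (figured bass 6/4).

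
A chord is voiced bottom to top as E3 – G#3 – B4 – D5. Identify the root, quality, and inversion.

E dominant seventh, root position

The distinct note names are E, G#, B, D. Stacked in thirds they read E–G#–B–D, which is a dominant seventh chord on E.
E is the root of E dominant seventh; root in the bass means root position (figured bass 7).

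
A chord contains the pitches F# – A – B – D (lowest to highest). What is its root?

B

Reordering F#, A, B, D into stacked thirds gives B–D–F#–A; the bottom of that stack, B, is the root.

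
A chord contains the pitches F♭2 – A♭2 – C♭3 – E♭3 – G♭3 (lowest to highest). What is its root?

Fb

Reordering Fb, Ab, Cb, Eb, Gb into stacked thirds gives Fb–Ab–Cb–Eb–Gb; the bottom of that stack, Fb, is the root.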